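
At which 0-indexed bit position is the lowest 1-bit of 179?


0b10110011. Lowest set bit at position 0

0


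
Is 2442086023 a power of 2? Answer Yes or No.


0b10010001100011110100011010000111. Multiple bits set => No

No


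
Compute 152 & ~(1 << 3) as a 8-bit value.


152 & ~(1 << 3) = 144

144


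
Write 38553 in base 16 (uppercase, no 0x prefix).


38553 = 9699 hex

9699


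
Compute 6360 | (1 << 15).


6360 | (1 << 15) = 6360 | 32768 = 39128

39128


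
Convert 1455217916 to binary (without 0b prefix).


1455217916 = 1010110101111001101110011111100 in binary

1010110101111001101110011111100


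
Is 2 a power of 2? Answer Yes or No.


0b10. Only one bit set => Yes

Yes


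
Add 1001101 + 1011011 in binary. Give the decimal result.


1001101 + 1011011 = 10101000 = 168

168


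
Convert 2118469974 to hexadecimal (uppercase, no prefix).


2118469974 = 7E454956 hex

7E454956


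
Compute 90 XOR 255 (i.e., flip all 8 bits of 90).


90 ^ 255 = 165

165


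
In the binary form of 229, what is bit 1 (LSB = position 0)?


0b11100101, position 1 = 0

0


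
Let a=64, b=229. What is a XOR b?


64 ^ 229 = 165

165


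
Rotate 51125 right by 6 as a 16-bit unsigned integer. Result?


Rotate 0b1100011110110101 right by 6 (16-bit) = 0b1101011100011110 = 55070

55070


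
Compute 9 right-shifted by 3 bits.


0b1001 >> 3 = 0b1 = 1

1


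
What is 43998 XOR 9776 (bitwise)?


0b1010101111011110 ^ 0b10011000110000 = 0b1000110111101110 = 36334

36334


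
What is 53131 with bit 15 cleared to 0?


53131 & ~(1 << 15) = 20363

20363


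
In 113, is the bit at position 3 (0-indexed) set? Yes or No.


0b1110001, bit 3 = 0. No

No


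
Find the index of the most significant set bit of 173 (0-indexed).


0b10101101. Highest set bit at position 7

7


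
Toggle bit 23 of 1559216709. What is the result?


1559216709 ^ (1 << 23) = 1559216709 ^ 8388608 = 1550828101

1550828101


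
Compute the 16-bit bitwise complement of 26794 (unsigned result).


~0b110100010101010 = 0b1001011101010101 = 38741 (16-bit unsigned)

38741


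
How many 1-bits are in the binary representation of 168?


0b10101000 has 3 set bits

3


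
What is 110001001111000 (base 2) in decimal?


110001001111000 in decimal = 25208

25208


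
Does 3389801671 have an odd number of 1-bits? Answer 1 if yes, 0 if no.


0b11001010000011000100010011000111 has 13 ones => parity 1

1


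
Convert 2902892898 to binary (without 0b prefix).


2902892898 = 10101101000001101010000101100010 in binary

10101101000001101010000101100010


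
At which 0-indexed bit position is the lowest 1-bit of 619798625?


0b100100111100010110000001100001. Lowest set bit at position 0

0


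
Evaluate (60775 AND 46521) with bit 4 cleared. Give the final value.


Step 1: 60775 & 46521 = 42273
Step 2: 42273 & ~(1 << 4) = 42273

42273


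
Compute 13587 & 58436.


0b11010100010011 & 0b1110010001000100 = 0b10010000000000 = 9216

9216


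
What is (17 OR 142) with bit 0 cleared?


Step 1: 17 | 142 = 159
Step 2: 159 & ~(1 << 0) = 158

158


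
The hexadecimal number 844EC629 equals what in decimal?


844EC629 hex = 2219755049 decimal

2219755049


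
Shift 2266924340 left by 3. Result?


0b10000111000111101000010100110100 << 3 = 0b10000111000111101000010100110100000 = 18135394720

18135394720


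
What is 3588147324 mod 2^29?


3588147324 & 536870911 = 366921852

366921852


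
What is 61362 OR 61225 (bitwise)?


0b1110111110110010 | 0b1110111100101001 = 0b1110111110111011 = 61371

61371


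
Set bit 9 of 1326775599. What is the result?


1326775599 | (1 << 9) = 1326775599 | 512 = 1326776111

1326776111


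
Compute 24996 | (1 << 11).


24996 | (1 << 11) = 24996 | 2048 = 27044

27044


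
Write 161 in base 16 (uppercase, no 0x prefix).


161 = A1 hex

A1


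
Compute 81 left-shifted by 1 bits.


0b1010001 << 1 = 0b10100010 = 162

162


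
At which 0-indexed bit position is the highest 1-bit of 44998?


0b1010111111000110. Highest set bit at position 15

15


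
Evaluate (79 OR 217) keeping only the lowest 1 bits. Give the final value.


Step 1: 79 | 217 = 223
Step 2: 223 & 1 = 1

1


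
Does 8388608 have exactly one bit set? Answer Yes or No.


0b100000000000000000000000. Only one bit set => Yes

Yes


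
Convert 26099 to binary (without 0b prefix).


26099 = 110010111110011 in binary

110010111110011


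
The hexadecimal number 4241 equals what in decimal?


4241 hex = 16961 decimal

16961


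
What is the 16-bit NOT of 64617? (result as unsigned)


~0b1111110001101001 = 0b1110010110 = 918 (16-bit unsigned)

918


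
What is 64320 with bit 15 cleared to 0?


64320 & ~(1 << 15) = 31552

31552


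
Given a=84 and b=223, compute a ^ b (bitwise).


84 ^ 223 = 139

139


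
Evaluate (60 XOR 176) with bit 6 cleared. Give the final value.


Step 1: 60 ^ 176 = 140
Step 2: 140 & ~(1 << 6) = 140

140


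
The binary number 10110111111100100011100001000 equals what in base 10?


10110111111100100011100001000 in decimal = 385763080

385763080


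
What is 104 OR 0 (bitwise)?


0b1101000 | 0b0 = 0b1101000 = 104

104


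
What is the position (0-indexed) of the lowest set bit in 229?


0b11100101. Lowest set bit at position 0

0


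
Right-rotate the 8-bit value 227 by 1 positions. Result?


Rotate 0b11100011 right by 1 (8-bit) = 0b11110001 = 241

241


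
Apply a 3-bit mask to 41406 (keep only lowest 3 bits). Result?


41406 & 7 = 6

6


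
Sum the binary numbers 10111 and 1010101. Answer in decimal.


10111 + 1010101 = 1101100 = 108

108


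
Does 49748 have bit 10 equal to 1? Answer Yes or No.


0b1100001001010100, bit 10 = 0. No

No


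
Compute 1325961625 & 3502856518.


0b1001111000010001001000110011001 & 0b11010000110010010101100101000110 = 0b1000000000010000001000100000000 = 1074270464

1074270464


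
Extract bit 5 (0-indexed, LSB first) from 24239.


0b101111010101111, position 5 = 1

1


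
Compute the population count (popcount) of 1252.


0b10011100100 has 5 set bits

5


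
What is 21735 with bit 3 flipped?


21735 ^ (1 << 3) = 21735 ^ 8 = 21743

21743


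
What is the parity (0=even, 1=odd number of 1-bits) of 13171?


0b11001101110011 has 9 ones => parity 1

1


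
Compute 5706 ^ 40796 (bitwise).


0b1011001001010 ^ 0b1001111101011100 = 0b1000100100010110 = 35094

35094


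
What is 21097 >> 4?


0b101001001101001 >> 4 = 0b10100100110 = 1318

1318


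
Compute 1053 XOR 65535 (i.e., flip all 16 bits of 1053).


1053 ^ 65535 = 64482

64482


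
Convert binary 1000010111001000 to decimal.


1000010111001000 in decimal = 34248

34248


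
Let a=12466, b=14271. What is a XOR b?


12466 ^ 14271 = 1805

1805


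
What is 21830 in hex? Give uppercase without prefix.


21830 = 5546 hex

5546


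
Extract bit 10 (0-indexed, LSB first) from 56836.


0b1101111000000100, position 10 = 1

1


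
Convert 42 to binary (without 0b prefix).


42 = 101010 in binary

101010


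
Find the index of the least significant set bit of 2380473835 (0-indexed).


0b10001101111000110010010111101011. Lowest set bit at position 0

0


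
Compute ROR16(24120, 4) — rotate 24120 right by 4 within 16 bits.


Rotate 0b101111000111000 right by 4 (16-bit) = 0b1000010111100011 = 34275

34275


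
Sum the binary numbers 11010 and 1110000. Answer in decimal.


11010 + 1110000 = 10001010 = 138

138


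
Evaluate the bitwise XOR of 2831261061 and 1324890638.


0b10101000110000011001110110000101 ^ 0b1001110111110000011101000001110 = 0b11100110001110011010011110001011 = 3862538123

3862538123


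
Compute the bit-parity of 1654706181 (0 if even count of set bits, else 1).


0b1100010101000001101000000000101 has 10 ones => parity 0

0


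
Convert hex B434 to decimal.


B434 hex = 46132 decimal

46132


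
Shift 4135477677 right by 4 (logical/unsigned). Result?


0b11110110011111100110000110101101 >> 4 = 0b1111011001111110011000011010 = 258467354

258467354


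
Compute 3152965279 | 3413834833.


0b10111011111011100110111010011111 | 0b11001011011110101111110001010001 = 0b11111011111111101111111011011111 = 4227792607

4227792607


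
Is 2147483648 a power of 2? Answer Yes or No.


0b10000000000000000000000000000000. Only one bit set => Yes

Yes


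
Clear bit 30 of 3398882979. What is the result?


3398882979 & ~(1 << 30) = 2325141155

2325141155


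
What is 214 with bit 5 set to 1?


214 | (1 << 5) = 214 | 32 = 246

246


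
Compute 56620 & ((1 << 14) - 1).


56620 & 16383 = 7468

7468


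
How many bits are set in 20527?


0b101000000101111 has 7 set bits

7


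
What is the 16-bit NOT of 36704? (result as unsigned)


~0b1000111101100000 = 0b111000010011111 = 28831 (16-bit unsigned)

28831


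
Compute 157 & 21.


0b10011101 & 0b10101 = 0b10101 = 21

21


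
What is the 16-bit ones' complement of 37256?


37256 ^ 65535 = 28279

28279


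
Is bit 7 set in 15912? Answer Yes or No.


0b11111000101000, bit 7 = 0. No

No


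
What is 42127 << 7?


0b1010010010001111 << 7 = 0b10100100100011110000000 = 5392256

5392256


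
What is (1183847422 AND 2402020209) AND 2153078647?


Step 1: 1183847422 & 2402020209 = 100664176
Step 2: 100664176 & 2153078647 = 880

880


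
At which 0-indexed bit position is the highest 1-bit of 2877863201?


0b10101011100010001011010100100001. Highest set bit at position 31

31


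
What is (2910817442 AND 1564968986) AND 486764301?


Step 1: 2910817442 & 1564968986 = 222791682
Step 2: 222791682 & 486764301 = 218302464

218302464


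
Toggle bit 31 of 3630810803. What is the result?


3630810803 ^ (1 << 31) = 3630810803 ^ 2147483648 = 1483327155

1483327155


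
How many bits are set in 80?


0b1010000 has 2 set bits

2


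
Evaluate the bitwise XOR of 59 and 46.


0b111011 ^ 0b101110 = 0b10101 = 21

21


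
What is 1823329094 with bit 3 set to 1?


1823329094 | (1 << 3) = 1823329094 | 8 = 1823329102

1823329102


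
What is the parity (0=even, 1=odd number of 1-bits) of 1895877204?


0b1110001000000001100101001010100 has 11 ones => parity 1

1


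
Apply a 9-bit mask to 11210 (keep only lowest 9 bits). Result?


11210 & 511 = 458

458


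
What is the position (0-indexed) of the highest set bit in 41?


0b101001. Highest set bit at position 5

5


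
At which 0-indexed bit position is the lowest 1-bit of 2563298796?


0b10011000110010001101010111101100. Lowest set bit at position 2

2


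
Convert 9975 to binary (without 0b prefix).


9975 = 10011011110111 in binary

10011011110111


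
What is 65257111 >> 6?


0b11111000111011111010010111 >> 6 = 0b11111000111011111010 = 1019642

1019642


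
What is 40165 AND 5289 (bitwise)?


0b1001110011100101 & 0b1010010101001 = 0b1010010100001 = 5281

5281


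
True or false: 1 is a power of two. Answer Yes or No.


0b1. Only one bit set => Yes

Yes


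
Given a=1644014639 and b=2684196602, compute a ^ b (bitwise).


1644014639 ^ 2684196602 = 4261427925

4261427925


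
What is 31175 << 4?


0b111100111000111 << 4 = 0b1111001110001110000 = 498800

498800


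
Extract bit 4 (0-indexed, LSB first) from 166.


0b10100110, position 4 = 0

0


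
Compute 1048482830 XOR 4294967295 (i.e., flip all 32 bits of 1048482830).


1048482830 ^ 4294967295 = 3246484465

3246484465


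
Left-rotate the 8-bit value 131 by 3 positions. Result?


Rotate 0b10000011 left by 3 (8-bit) = 0b11100 = 28

28


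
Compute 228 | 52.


0b11100100 | 0b110100 = 0b11110100 = 244

244


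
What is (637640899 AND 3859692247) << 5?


Step 1: 637640899 & 3859692247 = 637542595
Step 2: 637542595 << 5 = 20401363040

20401363040


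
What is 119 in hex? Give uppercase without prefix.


119 = 77 hex

77


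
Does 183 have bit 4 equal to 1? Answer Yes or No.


0b10110111, bit 4 = 1. Yes

Yes


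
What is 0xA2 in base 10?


A2 hex = 162 decimal

162


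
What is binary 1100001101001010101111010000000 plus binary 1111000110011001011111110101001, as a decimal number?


1100001101001010101111010000000 + 1111000110011001011111110101001 = 11011010011100100001111000101001 = 3664911913

3664911913


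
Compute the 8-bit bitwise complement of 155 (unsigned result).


~0b10011011 = 0b1100100 = 100 (8-bit unsigned)

100


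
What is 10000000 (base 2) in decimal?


10000000 in decimal = 128

128


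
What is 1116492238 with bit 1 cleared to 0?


1116492238 & ~(1 << 1) = 1116492236

1116492236


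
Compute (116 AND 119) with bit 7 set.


Step 1: 116 & 119 = 116
Step 2: 116 | (1 << 7) = 116 | 128 = 244

244


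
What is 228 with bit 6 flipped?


228 ^ (1 << 6) = 228 ^ 64 = 164

164


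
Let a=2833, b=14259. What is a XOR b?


2833 ^ 14259 = 15522

15522


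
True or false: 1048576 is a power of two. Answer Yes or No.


0b100000000000000000000. Only one bit set => Yes

Yes


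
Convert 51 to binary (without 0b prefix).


51 = 110011 in binary

110011


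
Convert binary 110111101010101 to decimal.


110111101010101 in decimal = 28501

28501


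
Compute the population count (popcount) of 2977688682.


0b10110001011110111110110001101010 has 19 set bits

19


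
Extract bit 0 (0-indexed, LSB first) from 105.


0b1101001, position 0 = 1

1


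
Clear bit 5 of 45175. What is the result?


45175 & ~(1 << 5) = 45143

45143


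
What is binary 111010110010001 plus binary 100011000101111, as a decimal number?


111010110010001 + 100011000101111 = 1011101111000000 = 48064

48064


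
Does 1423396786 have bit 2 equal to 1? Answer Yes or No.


0b1010100110101110100111110110010, bit 2 = 0. No

No


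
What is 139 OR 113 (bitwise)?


0b10001011 | 0b1110001 = 0b11111011 = 251

251


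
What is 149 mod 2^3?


149 & 7 = 5

5


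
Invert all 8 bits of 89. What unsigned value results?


89 ^ 255 = 166

166


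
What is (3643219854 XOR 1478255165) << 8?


Step 1: 3643219854 ^ 1478255165 = 2168159667
Step 2: 2168159667 << 8 = 555048874752

555048874752


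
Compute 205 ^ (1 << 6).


205 ^ (1 << 6) = 205 ^ 64 = 141

141


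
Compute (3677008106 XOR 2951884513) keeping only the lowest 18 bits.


Step 1: 3677008106 ^ 2951884513 = 1960353291
Step 2: 1960353291 & 262143 = 40459

40459


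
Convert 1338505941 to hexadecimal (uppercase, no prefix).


1338505941 = 4FC7FAD5 hex

4FC7FAD5


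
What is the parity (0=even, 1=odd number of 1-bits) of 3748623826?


0b11011111011011110111010111010010 has 22 ones => parity 0

0


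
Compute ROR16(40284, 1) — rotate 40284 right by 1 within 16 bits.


Rotate 0b1001110101011100 right by 1 (16-bit) = 0b100111010101110 = 20142

20142


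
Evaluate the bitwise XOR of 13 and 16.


0b1101 ^ 0b10000 = 0b11101 = 29

29


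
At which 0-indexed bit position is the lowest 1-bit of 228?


0b11100100. Lowest set bit at position 2

2


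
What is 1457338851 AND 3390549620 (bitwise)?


0b1010110110111010011100111100011 & 0b11001010000101111010111001110100 = 0b1000010000101010010100001100000 = 1108682848

1108682848


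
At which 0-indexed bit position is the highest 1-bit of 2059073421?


0b1111010101110101111011110001101. Highest set bit at position 30

30


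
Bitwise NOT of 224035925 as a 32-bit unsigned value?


~0b1101010110101000010001010101 = 0b11110010101001010111101110101010 = 4070931370 (32-bit unsigned)

4070931370


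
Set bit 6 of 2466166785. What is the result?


2466166785 | (1 << 6) = 2466166785 | 64 = 2466166849

2466166849


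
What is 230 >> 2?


0b11100110 >> 2 = 0b111001 = 57

57


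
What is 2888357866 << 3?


0b10101100001010001101011111101010 << 3 = 0b10101100001010001101011111101010000 = 23106862928

23106862928


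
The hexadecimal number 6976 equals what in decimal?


6976 hex = 26998 decimal

26998


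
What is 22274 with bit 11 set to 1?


22274 | (1 << 11) = 22274 | 2048 = 24322

24322


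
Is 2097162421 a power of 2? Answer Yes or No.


0b1111101000000000010100010110101. Multiple bits set => No

No


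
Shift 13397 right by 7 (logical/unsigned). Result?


0b11010001010101 >> 7 = 0b1101000 = 104

104


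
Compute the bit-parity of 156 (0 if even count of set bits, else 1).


0b10011100 has 4 ones => parity 0

0


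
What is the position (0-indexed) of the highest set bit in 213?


0b11010101. Highest set bit at position 7

7


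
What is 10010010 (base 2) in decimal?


10010010 in decimal = 146

146


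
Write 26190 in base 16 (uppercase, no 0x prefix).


26190 = 664E hex

664E


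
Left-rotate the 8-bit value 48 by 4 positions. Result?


Rotate 0b110000 left by 4 (8-bit) = 0b11 = 3

3


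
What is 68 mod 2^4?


68 & 15 = 4

4


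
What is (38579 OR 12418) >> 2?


Step 1: 38579 | 12418 = 46771
Step 2: 46771 >> 2 = 11692

11692


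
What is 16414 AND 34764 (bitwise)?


0b100000000011110 & 0b1000011111001100 = 0b1100 = 12

12


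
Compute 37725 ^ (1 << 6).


37725 ^ (1 << 6) = 37725 ^ 64 = 37661

37661


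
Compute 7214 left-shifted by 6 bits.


0b1110000101110 << 6 = 0b1110000101110000000 = 461696

461696


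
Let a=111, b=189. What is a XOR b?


111 ^ 189 = 210

210


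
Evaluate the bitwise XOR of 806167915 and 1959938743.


0b110000000011010010010101101011 ^ 0b1110100110100100100101010110111 = 0b1000100110111110110111111011100 = 1155493852

1155493852


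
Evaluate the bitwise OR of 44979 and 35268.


0b1010111110110011 | 0b1000100111000100 = 0b1010111111110111 = 45047

45047


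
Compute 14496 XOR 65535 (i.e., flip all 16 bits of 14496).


14496 ^ 65535 = 51039

51039


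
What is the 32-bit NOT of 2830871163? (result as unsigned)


~0b10101000101110111010101001111011 = 0b1010111010001000101010110000100 = 1464096132 (32-bit unsigned)

1464096132


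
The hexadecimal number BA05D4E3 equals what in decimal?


BA05D4E3 hex = 3120944355 decimal

3120944355


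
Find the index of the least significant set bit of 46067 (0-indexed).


0b1011001111110011. Lowest set bit at position 0

0


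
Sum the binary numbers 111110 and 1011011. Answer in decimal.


111110 + 1011011 = 10011001 = 153

153


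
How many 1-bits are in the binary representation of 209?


0b11010001 has 4 set bits

4


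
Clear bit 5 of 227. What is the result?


227 & ~(1 << 5) = 195

195


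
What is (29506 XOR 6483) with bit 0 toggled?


Step 1: 29506 ^ 6483 = 27153
Step 2: 27153 ^ (1 << 0) = 27153 ^ 1 = 27152

27152


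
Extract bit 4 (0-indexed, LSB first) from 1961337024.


0b1110100111001111010000011000000, position 4 = 0

0


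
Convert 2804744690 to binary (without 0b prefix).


2804744690 = 10100111001011010000000111110010 in binary

10100111001011010000000111110010


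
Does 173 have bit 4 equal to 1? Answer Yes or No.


0b10101101, bit 4 = 0. No

No


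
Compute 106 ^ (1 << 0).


106 ^ (1 << 0) = 106 ^ 1 = 107

107


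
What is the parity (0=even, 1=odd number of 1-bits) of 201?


0b11001001 has 4 ones => parity 0

0


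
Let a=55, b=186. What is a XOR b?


55 ^ 186 = 141

141


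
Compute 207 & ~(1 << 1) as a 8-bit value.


207 & ~(1 << 1) = 205

205


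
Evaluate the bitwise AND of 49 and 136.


0b110001 & 0b10001000 = 0b0 = 0

0


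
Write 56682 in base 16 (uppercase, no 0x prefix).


56682 = DD6A hex

DD6A


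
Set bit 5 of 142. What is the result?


142 | (1 << 5) = 142 | 32 = 174

174


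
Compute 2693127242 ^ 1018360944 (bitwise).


0b10100000100001011101110001001010 ^ 0b111100101100101111010001110000 = 0b10011100001101110010100000111010 = 2620860474

2620860474


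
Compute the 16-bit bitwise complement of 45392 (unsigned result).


~0b1011000101010000 = 0b100111010101111 = 20143 (16-bit unsigned)

20143


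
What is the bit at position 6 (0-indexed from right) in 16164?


0b11111100100100, position 6 = 0

0


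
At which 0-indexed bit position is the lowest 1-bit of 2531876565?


0b10010110111010010101111011010101. Lowest set bit at position 0

0


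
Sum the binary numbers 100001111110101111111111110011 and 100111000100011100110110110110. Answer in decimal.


100001111110101111111111110011 + 100111000100011100110110110110 = 1001001000011001100110110101001 = 1225575849

1225575849


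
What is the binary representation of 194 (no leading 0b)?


194 = 11000010 in binary

11000010


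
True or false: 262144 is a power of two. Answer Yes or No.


0b1000000000000000000. Only one bit set => Yes

Yes


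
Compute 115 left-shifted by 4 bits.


0b1110011 << 4 = 0b11100110000 = 1840

1840


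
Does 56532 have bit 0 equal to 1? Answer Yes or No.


0b1101110011010100, bit 0 = 0. No

No


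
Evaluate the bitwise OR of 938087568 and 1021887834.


0b110111111010100001010010010000 | 0b111100111010001100010101011010 = 0b111111111010101101010111011010 = 1072354778

1072354778


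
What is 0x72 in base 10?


72 hex = 114 decimal

114


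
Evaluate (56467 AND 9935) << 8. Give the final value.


Step 1: 56467 & 9935 = 1155
Step 2: 1155 << 8 = 295680

295680


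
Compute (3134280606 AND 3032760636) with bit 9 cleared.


Step 1: 3134280606 & 3032760636 = 2965389596
Step 2: 2965389596 & ~(1 << 9) = 2965389596

2965389596


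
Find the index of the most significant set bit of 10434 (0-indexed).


0b10100011000010. Highest set bit at position 13

13


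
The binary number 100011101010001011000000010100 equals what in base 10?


100011101010001011000000010100 in decimal = 598257684

598257684


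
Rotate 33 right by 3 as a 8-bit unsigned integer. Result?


Rotate 0b100001 right by 3 (8-bit) = 0b100100 = 36

36


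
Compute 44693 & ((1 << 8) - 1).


44693 & 255 = 149

149


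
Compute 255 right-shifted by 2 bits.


0b11111111 >> 2 = 0b111111 = 63

63


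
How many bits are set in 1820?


0b11100011100 has 6 set bits

6


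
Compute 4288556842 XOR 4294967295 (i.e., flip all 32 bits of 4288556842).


4288556842 ^ 4294967295 = 6410453

6410453


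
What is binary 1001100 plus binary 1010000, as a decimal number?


1001100 + 1010000 = 10011100 = 156

156


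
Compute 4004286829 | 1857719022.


0b11101110101011001001000101101101 | 0b1101110101110101000101011101110 = 0b11101110101111101001101111101111 = 4005469167

4005469167


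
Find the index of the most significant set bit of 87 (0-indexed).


0b1010111. Highest set bit at position 6

6


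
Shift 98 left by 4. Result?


0b1100010 << 4 = 0b11000100000 = 1568

1568


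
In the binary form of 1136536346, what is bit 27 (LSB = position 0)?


0b1000011101111100010101100011010, position 27 = 0

0


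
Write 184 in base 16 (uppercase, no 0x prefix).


184 = B8 hex

B8


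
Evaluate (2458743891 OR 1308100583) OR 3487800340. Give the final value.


Step 1: 2458743891 | 1308100583 = 3757930487
Step 2: 3757930487 | 3487800340 = 3758096375

3758096375


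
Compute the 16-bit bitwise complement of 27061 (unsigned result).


~0b110100110110101 = 0b1001011001001010 = 38474 (16-bit unsigned)

38474


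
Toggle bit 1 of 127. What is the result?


127 ^ (1 << 1) = 127 ^ 2 = 125

125


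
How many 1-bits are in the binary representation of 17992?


0b100011001001000 has 5 set bits

5


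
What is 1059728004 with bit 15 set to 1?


1059728004 | (1 << 15) = 1059728004 | 32768 = 1059760772

1059760772


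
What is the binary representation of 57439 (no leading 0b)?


57439 = 1110000001011111 in binary

1110000001011111


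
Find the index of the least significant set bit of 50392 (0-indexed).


0b1100010011011000. Lowest set bit at position 3

3


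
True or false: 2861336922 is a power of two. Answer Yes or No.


0b10101010100011001000100101011010. Multiple bits set => No

No


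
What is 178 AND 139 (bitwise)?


0b10110010 & 0b10001011 = 0b10000010 = 130

130


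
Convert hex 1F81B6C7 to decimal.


1F81B6C7 hex = 528594631 decimal

528594631


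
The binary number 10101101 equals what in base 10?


10101101 in decimal = 173

173


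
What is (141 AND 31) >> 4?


Step 1: 141 & 31 = 13
Step 2: 13 >> 4 = 0

0


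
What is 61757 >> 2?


0b1111000100111101 >> 2 = 0b11110001001111 = 15439

15439


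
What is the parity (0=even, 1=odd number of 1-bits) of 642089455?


0b100110010001011000000111101111 has 15 ones => parity 1

1


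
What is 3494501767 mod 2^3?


3494501767 & 7 = 7

7


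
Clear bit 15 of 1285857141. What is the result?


1285857141 & ~(1 << 15) = 1285824373

1285824373


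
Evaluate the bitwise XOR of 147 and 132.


0b10010011 ^ 0b10000100 = 0b10111 = 23

23


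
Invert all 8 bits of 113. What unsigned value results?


113 ^ 255 = 142

142


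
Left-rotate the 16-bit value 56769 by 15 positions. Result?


Rotate 0b1101110111000001 left by 15 (16-bit) = 0b1110111011100000 = 61152

61152


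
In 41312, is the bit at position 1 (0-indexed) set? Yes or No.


0b1010000101100000, bit 1 = 0. No

No


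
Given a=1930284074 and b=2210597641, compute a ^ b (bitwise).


1930284074 ^ 2210597641 = 4040083235

4040083235


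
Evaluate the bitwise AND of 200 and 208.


0b11001000 & 0b11010000 = 0b11000000 = 192

192


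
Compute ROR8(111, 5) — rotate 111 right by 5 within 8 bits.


Rotate 0b1101111 right by 5 (8-bit) = 0b1111011 = 123

123


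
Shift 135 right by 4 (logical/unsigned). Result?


0b10000111 >> 4 = 0b1000 = 8

8


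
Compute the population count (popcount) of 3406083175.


0b11001011000001001011010001100111 has 15 set bits

15


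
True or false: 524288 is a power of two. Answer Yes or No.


0b10000000000000000000. Only one bit set => Yes

Yes


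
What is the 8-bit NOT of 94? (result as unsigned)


~0b1011110 = 0b10100001 = 161 (8-bit unsigned)

161


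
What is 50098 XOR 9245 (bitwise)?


0b1100001110110010 ^ 0b10010000011101 = 0b1110011110101111 = 59311

59311


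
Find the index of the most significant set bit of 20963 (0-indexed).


0b101000111100011. Highest set bit at position 14

14


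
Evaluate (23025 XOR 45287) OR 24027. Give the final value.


Step 1: 23025 ^ 45287 = 59670
Step 2: 59670 | 24027 = 64991

64991


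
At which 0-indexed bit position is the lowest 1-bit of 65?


0b1000001. Lowest set bit at position 0

0


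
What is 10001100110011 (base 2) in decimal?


10001100110011 in decimal = 9011

9011


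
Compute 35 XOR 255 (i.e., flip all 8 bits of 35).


35 ^ 255 = 220

220


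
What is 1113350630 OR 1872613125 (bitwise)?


0b1000010010111000110000111100110 | 0b1101111100111011100111100000101 = 0b1101111110111011110111111100111 = 1876815847

1876815847


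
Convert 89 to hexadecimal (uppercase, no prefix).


89 = 59 hex

59


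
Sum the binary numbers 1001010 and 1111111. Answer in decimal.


1001010 + 1111111 = 11001001 = 201

201


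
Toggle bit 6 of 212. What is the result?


212 ^ (1 << 6) = 212 ^ 64 = 148

148


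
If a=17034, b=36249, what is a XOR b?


17034 ^ 36249 = 53011

53011


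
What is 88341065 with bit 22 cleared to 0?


88341065 & ~(1 << 22) = 84146761

84146761


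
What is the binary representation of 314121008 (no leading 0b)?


314121008 = 10010101110010001101100110000 in binary

10010101110010001101100110000


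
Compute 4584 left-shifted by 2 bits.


0b1000111101000 << 2 = 0b100011110100000 = 18336

18336


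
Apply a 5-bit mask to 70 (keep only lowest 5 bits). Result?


70 & 31 = 6

6


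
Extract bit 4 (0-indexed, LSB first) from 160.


0b10100000, position 4 = 0

0


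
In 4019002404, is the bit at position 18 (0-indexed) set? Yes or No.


0b11101111100011010001110000100100, bit 18 = 1. Yes

Yes


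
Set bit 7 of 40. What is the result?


40 | (1 << 7) = 40 | 128 = 168

168


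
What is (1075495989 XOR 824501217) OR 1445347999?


Step 1: 1075495989 ^ 824501217 = 1899898836
Step 2: 1899898836 | 1445347999 = 2000578527

2000578527


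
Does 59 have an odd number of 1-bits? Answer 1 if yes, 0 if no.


0b111011 has 5 ones => parity 1

1


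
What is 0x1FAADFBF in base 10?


1FAADFBF hex = 531292095 decimal

531292095


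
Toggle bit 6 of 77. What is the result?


77 ^ (1 << 6) = 77 ^ 64 = 13

13


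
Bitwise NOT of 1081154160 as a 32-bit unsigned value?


~0b1000000011100010001101001110000 = 0b10111111100011101110010110001111 = 3213813135 (32-bit unsigned)

3213813135


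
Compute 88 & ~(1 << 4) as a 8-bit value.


88 & ~(1 << 4) = 72

72


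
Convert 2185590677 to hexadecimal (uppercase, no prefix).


2185590677 = 82457795 hex

82457795


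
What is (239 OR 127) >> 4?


Step 1: 239 | 127 = 255
Step 2: 255 >> 4 = 15

15


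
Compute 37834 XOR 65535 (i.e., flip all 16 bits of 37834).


37834 ^ 65535 = 27701

27701


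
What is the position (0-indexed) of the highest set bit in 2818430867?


0b10100111111111011101011110010011. Highest set bit at position 31

31


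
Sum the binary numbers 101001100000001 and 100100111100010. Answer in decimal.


101001100000001 + 100100111100010 = 1001110011100011 = 40163

40163


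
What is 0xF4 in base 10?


F4 hex = 244 decimal

244


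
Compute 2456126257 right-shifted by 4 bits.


0b10010010011001011000001100110001 >> 4 = 0b1001001001100101100000110011 = 153507891

153507891


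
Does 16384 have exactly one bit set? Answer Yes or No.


0b100000000000000. Only one bit set => Yes

Yes


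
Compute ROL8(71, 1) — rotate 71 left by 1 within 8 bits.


Rotate 0b1000111 left by 1 (8-bit) = 0b10001110 = 142

142


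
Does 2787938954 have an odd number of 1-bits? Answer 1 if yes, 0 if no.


0b10100110001011001001001010001010 has 13 ones => parity 1

1


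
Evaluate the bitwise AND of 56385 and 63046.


0b1101110001000001 & 0b1111011001000110 = 0b1101010001000000 = 54336

54336


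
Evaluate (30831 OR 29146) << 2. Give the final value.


Step 1: 30831 | 29146 = 31231
Step 2: 31231 << 2 = 124924

124924


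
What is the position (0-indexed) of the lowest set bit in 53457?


0b1101000011010001. Lowest set bit at position 0

0


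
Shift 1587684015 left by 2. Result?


0b1011110101000100010001010101111 << 2 = 0b101111010100010001000101010111100 = 6350736060

6350736060


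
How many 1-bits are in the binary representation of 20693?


0b101000011010101 has 7 set bits

7


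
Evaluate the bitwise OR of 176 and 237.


0b10110000 | 0b11101101 = 0b11111101 = 253

253


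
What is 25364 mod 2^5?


25364 & 31 = 20

20


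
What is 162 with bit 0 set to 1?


162 | (1 << 0) = 162 | 1 = 163

163


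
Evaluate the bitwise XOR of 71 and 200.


0b1000111 ^ 0b11001000 = 0b10001111 = 143

143


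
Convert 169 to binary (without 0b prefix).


169 = 10101001 in binary

10101001


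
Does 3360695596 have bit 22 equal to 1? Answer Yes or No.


0b11001000010100000010010100101100, bit 22 = 1. Yes

Yes


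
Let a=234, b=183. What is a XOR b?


234 ^ 183 = 93

93


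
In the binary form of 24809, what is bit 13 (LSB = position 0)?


0b110000011101001, position 13 = 1

1


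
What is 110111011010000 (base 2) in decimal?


110111011010000 in decimal = 28368

28368


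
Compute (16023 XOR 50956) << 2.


Step 1: 16023 ^ 50956 = 63899
Step 2: 63899 << 2 = 255596

255596


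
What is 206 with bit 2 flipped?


206 ^ (1 << 2) = 206 ^ 4 = 202

202


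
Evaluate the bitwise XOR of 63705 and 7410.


0b1111100011011001 ^ 0b1110011110010 = 0b1110010000101011 = 58411

58411


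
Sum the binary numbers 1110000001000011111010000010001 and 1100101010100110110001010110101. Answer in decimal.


1110000001000011111010000010001 + 1100101010100110110001010110101 = 11010101011101010101011011000110 = 3581236934

3581236934


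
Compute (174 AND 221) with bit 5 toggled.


Step 1: 174 & 221 = 140
Step 2: 140 ^ (1 << 5) = 140 ^ 32 = 172

172


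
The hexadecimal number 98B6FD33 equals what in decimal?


98B6FD33 hex = 2562129203 decimal

2562129203


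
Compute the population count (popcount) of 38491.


0b1001011001011011 has 9 set bits

9


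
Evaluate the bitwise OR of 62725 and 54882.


0b1111010100000101 | 0b1101011001100010 = 0b1111011101100111 = 63335

63335


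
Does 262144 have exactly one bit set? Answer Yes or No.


0b1000000000000000000. Only one bit set => Yes

Yes


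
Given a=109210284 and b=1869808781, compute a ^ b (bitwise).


109210284 ^ 1869808781 = 1777430049

1777430049


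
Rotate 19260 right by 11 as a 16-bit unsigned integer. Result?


Rotate 0b100101100111100 right by 11 (16-bit) = 0b110011110001001 = 26505

26505


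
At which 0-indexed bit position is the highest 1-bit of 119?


0b1110111. Highest set bit at position 6

6


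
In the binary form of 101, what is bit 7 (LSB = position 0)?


0b1100101, position 7 = 0

0


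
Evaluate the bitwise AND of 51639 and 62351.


0b1100100110110111 & 0b1111001110001111 = 0b1100000110000111 = 49543

49543


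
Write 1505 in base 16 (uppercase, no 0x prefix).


1505 = 5E1 hex

5E1


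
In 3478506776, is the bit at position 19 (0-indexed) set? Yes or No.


0b11001111010101011100110100011000, bit 19 = 0. No

No


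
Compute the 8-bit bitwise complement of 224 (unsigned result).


~0b11100000 = 0b11111 = 31 (8-bit unsigned)

31


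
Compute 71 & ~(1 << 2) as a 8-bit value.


71 & ~(1 << 2) = 67

67


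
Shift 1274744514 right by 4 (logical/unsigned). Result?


0b1001011111110110000111011000010 >> 4 = 0b100101111111011000011101100 = 79671532

79671532


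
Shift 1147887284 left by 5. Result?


0b1000100011010110101111010110100 << 5 = 0b100010001101011010111101011010000000 = 36732393088

36732393088


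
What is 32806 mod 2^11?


32806 & 2047 = 38

38


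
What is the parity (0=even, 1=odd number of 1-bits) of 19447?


0b100101111110111 has 11 ones => parity 1

1


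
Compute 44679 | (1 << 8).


44679 | (1 << 8) = 44679 | 256 = 44935

44935


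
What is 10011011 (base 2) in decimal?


10011011 in decimal = 155

155


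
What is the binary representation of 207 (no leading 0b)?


207 = 11001111 in binary

11001111


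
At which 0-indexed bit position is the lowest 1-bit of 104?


0b1101000. Lowest set bit at position 3

3


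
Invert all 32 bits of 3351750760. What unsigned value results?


3351750760 ^ 4294967295 = 943216535

943216535


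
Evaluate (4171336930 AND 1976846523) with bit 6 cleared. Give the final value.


Step 1: 4171336930 & 1976846523 = 1887439010
Step 2: 1887439010 & ~(1 << 6) = 1887439010

1887439010


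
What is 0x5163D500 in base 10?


5163D500 hex = 1365497088 decimal

1365497088


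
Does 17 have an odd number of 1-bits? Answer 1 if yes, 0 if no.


0b10001 has 2 ones => parity 0

0


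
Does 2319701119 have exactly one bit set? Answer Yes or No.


0b10001010010000111101010001111111. Multiple bits set => No

No


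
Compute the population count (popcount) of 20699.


0b101000011011011 has 8 set bits

8


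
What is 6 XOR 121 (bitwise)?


0b110 ^ 0b1111001 = 0b1111111 = 127

127


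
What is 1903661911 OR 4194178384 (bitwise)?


0b1110001011101111001001101010111 | 0b11111001111111100001010101010000 = 0b11111001111111111001011101010111 = 4194277207

4194277207


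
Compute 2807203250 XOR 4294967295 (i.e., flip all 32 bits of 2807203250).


2807203250 ^ 4294967295 = 1487764045

1487764045


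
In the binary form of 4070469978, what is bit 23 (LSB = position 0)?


0b11110010100111100111000101011010, position 23 = 1

1


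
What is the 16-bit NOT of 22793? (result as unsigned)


~0b101100100001001 = 0b1010011011110110 = 42742 (16-bit unsigned)

42742


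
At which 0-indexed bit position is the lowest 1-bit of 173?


0b10101101. Lowest set bit at position 0

0


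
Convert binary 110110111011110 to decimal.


110110111011110 in decimal = 28126

28126


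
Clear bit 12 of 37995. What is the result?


37995 & ~(1 << 12) = 33899

33899


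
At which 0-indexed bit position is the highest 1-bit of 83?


0b1010011. Highest set bit at position 6

6


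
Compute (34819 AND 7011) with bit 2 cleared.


Step 1: 34819 & 7011 = 2051
Step 2: 2051 & ~(1 << 2) = 2051

2051


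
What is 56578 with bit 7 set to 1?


56578 | (1 << 7) = 56578 | 128 = 56706

56706


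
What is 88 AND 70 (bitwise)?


0b1011000 & 0b1000110 = 0b1000000 = 64

64


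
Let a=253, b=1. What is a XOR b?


253 ^ 1 = 252

252


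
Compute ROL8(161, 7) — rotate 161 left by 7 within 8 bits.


Rotate 0b10100001 left by 7 (8-bit) = 0b11010000 = 208

208


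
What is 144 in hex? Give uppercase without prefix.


144 = 90 hex

90


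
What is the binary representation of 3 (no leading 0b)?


3 = 11 in binary

11


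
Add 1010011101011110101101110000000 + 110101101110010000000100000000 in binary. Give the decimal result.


1010011101011110101101110000000 + 110101101110010000000100000000 = 10001001011010000101110010000000 = 2305318016

2305318016


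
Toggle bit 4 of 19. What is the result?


19 ^ (1 << 4) = 19 ^ 16 = 3

3


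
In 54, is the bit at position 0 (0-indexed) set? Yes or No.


0b110110, bit 0 = 0. No

No


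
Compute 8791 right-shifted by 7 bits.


0b10001001010111 >> 7 = 0b1000100 = 68

68


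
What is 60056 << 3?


0b1110101010011000 << 3 = 0b1110101010011000000 = 480448

480448


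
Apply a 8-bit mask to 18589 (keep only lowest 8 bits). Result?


18589 & 255 = 157

157


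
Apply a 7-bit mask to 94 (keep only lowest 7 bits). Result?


94 & 127 = 94

94


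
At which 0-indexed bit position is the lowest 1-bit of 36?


0b100100. Lowest set bit at position 2

2


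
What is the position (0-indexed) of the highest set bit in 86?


0b1010110. Highest set bit at position 6

6


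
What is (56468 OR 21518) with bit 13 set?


Step 1: 56468 | 21518 = 56478
Step 2: 56478 | (1 << 13) = 56478 | 8192 = 64670

64670


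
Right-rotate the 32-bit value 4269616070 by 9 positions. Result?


Rotate 0b11111110011111010010101111000110 right by 9 (32-bit) = 0b11100011011111110011111010010101 = 3816767125

3816767125
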